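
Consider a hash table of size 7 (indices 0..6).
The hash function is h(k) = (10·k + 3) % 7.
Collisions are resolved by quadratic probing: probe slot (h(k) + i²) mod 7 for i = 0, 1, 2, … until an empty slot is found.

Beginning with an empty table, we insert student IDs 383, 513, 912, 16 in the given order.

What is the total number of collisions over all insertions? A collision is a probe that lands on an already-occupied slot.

383 hashes to 4; slot 4 is free => place at 4.
513 hashes to 2; slot 2 is free => place at 2.
912 hashes to 2; 2 taken => place at 3.
16 hashes to 2; 2,3 taken => place at 6.
Table: [., ., 513, 912, 383, ., 16]

3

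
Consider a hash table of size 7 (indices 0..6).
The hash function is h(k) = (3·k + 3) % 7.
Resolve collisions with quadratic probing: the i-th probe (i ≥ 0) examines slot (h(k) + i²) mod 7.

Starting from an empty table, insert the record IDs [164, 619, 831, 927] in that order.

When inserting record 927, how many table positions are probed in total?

3

Insert 164: h=5, slot 5 empty -> index 5.
Insert 619: h=5, slot 5 occupied -> index 6.
Insert 831: h=4, slot 4 empty -> index 4.
Insert 927: h=5, slots 5,6 occupied -> index 2.
Table: [., ., 927, ., 831, 164, 619]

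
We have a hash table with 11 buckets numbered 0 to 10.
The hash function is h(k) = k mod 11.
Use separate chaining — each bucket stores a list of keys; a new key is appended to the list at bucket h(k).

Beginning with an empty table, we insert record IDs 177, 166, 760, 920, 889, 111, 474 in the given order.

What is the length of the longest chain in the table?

Insert 177: h=1, bucket 1 empty → new chain.
Insert 166: h=1, bucket 1 nonempty → append to chain.
Insert 760: h=1, bucket 1 nonempty → append to chain.
Insert 920: h=7, bucket 7 empty → new chain.
Insert 889: h=9, bucket 9 empty → new chain.
Insert 111: h=1, bucket 1 nonempty → append to chain.
Insert 474: h=1, bucket 1 nonempty → append to chain.
Final buckets:
0: ∅
1: 177 -> 166 -> 760 -> 111 -> 474
2: ∅
3: ∅
4: ∅
5: ∅
6: ∅
7: 920
8: ∅
9: 889
10: ∅

5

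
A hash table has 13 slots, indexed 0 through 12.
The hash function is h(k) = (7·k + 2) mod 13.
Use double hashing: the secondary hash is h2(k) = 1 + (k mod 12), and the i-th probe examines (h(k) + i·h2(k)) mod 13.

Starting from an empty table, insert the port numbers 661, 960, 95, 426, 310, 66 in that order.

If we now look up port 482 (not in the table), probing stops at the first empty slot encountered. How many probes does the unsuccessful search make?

661 hashes to 1; slot 1 is free → place at 1.
960 hashes to 1, h2=1; 1 taken → place at 2.
95 hashes to 4; slot 4 is free → place at 4.
426 hashes to 7; slot 7 is free → place at 7.
310 hashes to 1, h2=11; 1 taken → place at 12.
66 hashes to 9; slot 9 is free → place at 9.
Table: [-, 661, 960, -, 95, -, -, 426, -, 66, -, -, 310]
Lookup 482: h=9, h2=3, probe 9,12,2,5 → slot 5 empty, not found.

4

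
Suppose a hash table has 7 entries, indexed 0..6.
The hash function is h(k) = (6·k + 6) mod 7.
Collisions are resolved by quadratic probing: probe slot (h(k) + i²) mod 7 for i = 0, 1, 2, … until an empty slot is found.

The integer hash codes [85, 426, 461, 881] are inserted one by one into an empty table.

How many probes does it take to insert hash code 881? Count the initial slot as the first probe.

Insert 85: h=5, slot 5 empty → index 5.
Insert 426: h=0, slot 0 empty → index 0.
Insert 461: h=0, slot 0 occupied → index 1.
Insert 881: h=0, slots 0,1 occupied → index 4.
Table: [426, 461, ., ., 881, 85, .]

3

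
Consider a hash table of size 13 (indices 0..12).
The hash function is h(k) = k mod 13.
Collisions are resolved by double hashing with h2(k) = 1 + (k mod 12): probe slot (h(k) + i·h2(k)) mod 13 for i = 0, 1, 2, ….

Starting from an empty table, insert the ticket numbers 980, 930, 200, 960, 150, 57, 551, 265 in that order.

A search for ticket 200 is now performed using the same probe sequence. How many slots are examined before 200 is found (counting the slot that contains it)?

Insert 980: h=5, slot 5 empty → index 5.
Insert 930: h=7, slot 7 empty → index 7.
Insert 200: h=5, h2=9, slot 5 occupied → index 1.
Insert 960: h=11, slot 11 empty → index 11.
Insert 150: h=7, h2=7, slots 7,1 occupied → index 8.
Insert 57: h=5, h2=10, slot 5 occupied → index 2.
Insert 551: h=5, h2=12, slot 5 occupied → index 4.
Insert 265: h=5, h2=2, slots 5,7 occupied → index 9.
Table: [., 200, 57, ., 551, 980, ., 930, 150, 265, ., 960, .]
Lookup 200: h=5, h2=9, probe 5,1 → found at 1.

2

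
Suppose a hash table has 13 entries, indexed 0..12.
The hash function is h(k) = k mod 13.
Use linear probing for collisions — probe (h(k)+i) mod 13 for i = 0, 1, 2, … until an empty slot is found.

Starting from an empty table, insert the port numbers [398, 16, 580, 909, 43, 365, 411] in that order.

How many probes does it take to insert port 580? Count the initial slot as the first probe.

2

Insert 398: h=8, slot 8 empty -> index 8.
Insert 16: h=3, slot 3 empty -> index 3.
Insert 580: h=8, slot 8 occupied -> index 9.
Insert 909: h=12, slot 12 empty -> index 12.
Insert 43: h=4, slot 4 empty -> index 4.
Insert 365: h=1, slot 1 empty -> index 1.
Insert 411: h=8, slots 8,9 occupied -> index 10.
Table: [∅, 365, ∅, 16, 43, ∅, ∅, ∅, 398, 580, 411, ∅, 909]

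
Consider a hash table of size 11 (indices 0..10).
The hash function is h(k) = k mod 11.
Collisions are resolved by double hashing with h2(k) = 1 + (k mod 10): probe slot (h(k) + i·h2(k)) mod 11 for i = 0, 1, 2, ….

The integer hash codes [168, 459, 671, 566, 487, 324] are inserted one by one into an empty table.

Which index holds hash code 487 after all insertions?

2

168 hashes to 3; slot 3 is free => place at 3.
459 hashes to 8; slot 8 is free => place at 8.
671 hashes to 0; slot 0 is free => place at 0.
566 hashes to 5; slot 5 is free => place at 5.
487 hashes to 3, h2=8; 3,0,8,5 taken => place at 2.
324 hashes to 5, h2=5; 5 taken => place at 10.
Table: [671, -, 487, 168, -, 566, -, -, 459, -, 324]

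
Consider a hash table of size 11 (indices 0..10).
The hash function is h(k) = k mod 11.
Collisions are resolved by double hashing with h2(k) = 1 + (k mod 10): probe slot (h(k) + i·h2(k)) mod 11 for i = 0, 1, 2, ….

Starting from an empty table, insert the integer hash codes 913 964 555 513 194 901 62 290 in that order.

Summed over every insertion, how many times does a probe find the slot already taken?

7

Insert 913: h=0, slot 0 empty => index 0.
Insert 964: h=7, slot 7 empty => index 7.
Insert 555: h=5, slot 5 empty => index 5.
Insert 513: h=7, h2=4, slots 7,0 occupied => index 4.
Insert 194: h=7, h2=5, slot 7 occupied => index 1.
Insert 901: h=10, slot 10 empty => index 10.
Insert 62: h=7, h2=3, slots 7,10 occupied => index 2.
Insert 290: h=4, h2=1, slots 4,5 occupied => index 6.
Table: [913, 194, 62, ∅, 513, 555, 290, 964, ∅, ∅, 901]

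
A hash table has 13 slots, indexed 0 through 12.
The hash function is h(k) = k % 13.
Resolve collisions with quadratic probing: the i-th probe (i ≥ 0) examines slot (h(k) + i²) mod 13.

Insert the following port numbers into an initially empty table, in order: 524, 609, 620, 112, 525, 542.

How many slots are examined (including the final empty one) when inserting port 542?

Insert 524: h=4, slot 4 empty -> index 4.
Insert 609: h=11, slot 11 empty -> index 11.
Insert 620: h=9, slot 9 empty -> index 9.
Insert 112: h=8, slot 8 empty -> index 8.
Insert 525: h=5, slot 5 empty -> index 5.
Insert 542: h=9, slot 9 occupied -> index 10.
Table: [_, _, _, _, 524, 525, _, _, 112, 620, 542, 609, _]

2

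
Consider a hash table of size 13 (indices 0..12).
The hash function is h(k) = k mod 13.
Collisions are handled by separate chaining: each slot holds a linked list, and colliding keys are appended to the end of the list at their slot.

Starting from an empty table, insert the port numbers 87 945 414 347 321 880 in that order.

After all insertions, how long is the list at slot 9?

5

Insert 87: h=9, bucket 9 empty → new chain.
Insert 945: h=9, bucket 9 nonempty → append to chain.
Insert 414: h=11, bucket 11 empty → new chain.
Insert 347: h=9, bucket 9 nonempty → append to chain.
Insert 321: h=9, bucket 9 nonempty → append to chain.
Insert 880: h=9, bucket 9 nonempty → append to chain.
Final buckets:
0: ∅
1: ∅
2: ∅
3: ∅
4: ∅
5: ∅
6: ∅
7: ∅
8: ∅
9: 87 -> 945 -> 347 -> 321 -> 880
10: ∅
11: 414
12: ∅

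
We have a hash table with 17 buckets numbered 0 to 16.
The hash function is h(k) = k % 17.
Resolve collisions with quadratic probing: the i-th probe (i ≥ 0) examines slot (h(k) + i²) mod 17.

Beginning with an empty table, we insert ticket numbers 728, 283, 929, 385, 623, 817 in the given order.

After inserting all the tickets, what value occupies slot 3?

728: h=14 -> slot 14
283: h=11 -> slot 11
929: h=11, probe 11,12 -> slot 12
385: h=11, probe 11,12,15 -> slot 15
623: h=11, probe 11,12,15,3 -> slot 3
817: h=1 -> slot 1
Table: [-, 817, -, 623, -, -, -, -, -, -, -, 283, 929, -, 728, 385, -]

623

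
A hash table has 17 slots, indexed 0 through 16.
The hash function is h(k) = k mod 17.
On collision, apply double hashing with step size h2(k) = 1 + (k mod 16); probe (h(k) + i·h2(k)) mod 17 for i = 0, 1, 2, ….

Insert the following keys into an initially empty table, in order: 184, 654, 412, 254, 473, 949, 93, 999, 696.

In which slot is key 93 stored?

Insert 184: h=14, slot 14 empty => index 14.
Insert 654: h=8, slot 8 empty => index 8.
Insert 412: h=4, slot 4 empty => index 4.
Insert 254: h=16, slot 16 empty => index 16.
Insert 473: h=14, h2=10, slot 14 occupied => index 7.
Insert 949: h=14, h2=6, slot 14 occupied => index 3.
Insert 93: h=8, h2=14, slot 8 occupied => index 5.
Insert 999: h=13, slot 13 empty => index 13.
Insert 696: h=16, h2=9, slots 16,8 occupied => index 0.
Table: [696, —, —, 949, 412, 93, —, 473, 654, —, —, —, —, 999, 184, —, 254]

5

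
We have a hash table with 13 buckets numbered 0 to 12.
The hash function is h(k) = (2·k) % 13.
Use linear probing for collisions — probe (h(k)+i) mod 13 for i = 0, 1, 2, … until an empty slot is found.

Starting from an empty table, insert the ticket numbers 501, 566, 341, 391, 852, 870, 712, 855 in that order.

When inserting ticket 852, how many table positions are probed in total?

501 hashes to 1; slot 1 is free → place at 1.
566 hashes to 1; 1 taken → place at 2.
341 hashes to 6; slot 6 is free → place at 6.
391 hashes to 2; 2 taken → place at 3.
852 hashes to 1; 1,2,3 taken → place at 4.
870 hashes to 11; slot 11 is free → place at 11.
712 hashes to 7; slot 7 is free → place at 7.
855 hashes to 7; 7 taken → place at 8.
Table: [-, 501, 566, 391, 852, -, 341, 712, 855, -, -, 870, -]

4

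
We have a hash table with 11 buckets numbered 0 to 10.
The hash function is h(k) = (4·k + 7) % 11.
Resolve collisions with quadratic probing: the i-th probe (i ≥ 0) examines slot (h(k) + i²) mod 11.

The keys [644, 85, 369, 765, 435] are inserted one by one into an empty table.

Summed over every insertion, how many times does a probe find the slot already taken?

644: h=9 -> slot 9
85: h=6 -> slot 6
369: h=9, probe 9,10 -> slot 10
765: h=9, probe 9,10,2 -> slot 2
435: h=9, probe 9,10,2,7 -> slot 7
Table: [., ., 765, ., ., ., 85, 435, ., 644, 369]

6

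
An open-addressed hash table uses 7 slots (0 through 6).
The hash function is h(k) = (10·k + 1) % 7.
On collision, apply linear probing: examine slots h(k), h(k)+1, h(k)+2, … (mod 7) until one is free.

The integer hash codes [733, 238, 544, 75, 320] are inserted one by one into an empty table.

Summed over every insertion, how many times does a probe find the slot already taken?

6

Insert 733: h=2, slot 2 empty => index 2.
Insert 238: h=1, slot 1 empty => index 1.
Insert 544: h=2, slot 2 occupied => index 3.
Insert 75: h=2, slots 2,3 occupied => index 4.
Insert 320: h=2, slots 2,3,4 occupied => index 5.
Table: [—, 238, 733, 544, 75, 320, —]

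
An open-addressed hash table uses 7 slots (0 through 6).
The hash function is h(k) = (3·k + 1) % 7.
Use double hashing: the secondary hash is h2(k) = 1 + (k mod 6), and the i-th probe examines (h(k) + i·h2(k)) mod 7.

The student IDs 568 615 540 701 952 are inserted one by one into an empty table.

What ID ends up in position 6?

568 hashes to 4; slot 4 is free → place at 4.
615 hashes to 5; slot 5 is free → place at 5.
540 hashes to 4, h2=1; 4,5 taken → place at 6.
701 hashes to 4, h2=6; 4 taken → place at 3.
952 hashes to 1; slot 1 is free → place at 1.
Table: [., 952, ., 701, 568, 615, 540]

540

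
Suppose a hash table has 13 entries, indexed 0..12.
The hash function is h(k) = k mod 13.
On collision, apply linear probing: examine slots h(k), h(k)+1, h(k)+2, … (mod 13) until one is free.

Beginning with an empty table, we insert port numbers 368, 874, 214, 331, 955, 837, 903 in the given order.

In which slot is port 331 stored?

Insert 368: h=4, slot 4 empty -> index 4.
Insert 874: h=3, slot 3 empty -> index 3.
Insert 214: h=6, slot 6 empty -> index 6.
Insert 331: h=6, slot 6 occupied -> index 7.
Insert 955: h=6, slots 6,7 occupied -> index 8.
Insert 837: h=5, slot 5 empty -> index 5.
Insert 903: h=6, slots 6,7,8 occupied -> index 9.
Table: [_, _, _, 874, 368, 837, 214, 331, 955, 903, _, _, _]

7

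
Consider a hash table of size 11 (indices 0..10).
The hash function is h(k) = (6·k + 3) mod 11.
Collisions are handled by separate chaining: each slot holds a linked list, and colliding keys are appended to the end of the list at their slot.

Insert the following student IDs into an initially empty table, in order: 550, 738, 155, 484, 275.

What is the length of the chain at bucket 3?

3

550 → bucket 3
738 → bucket 9
155 → bucket 9 (collision)
484 → bucket 3 (collision)
275 → bucket 3 (collision)
Final buckets:
0: -
1: -
2: -
3: 550 -> 484 -> 275
4: -
5: -
6: -
7: -
8: -
9: 738 -> 155
10: -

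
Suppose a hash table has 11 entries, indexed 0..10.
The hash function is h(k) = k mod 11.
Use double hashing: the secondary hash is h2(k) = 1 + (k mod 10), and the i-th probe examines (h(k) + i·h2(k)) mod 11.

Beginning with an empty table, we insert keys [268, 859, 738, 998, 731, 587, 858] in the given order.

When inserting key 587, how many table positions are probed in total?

3

268 hashes to 4; slot 4 is free → place at 4.
859 hashes to 1; slot 1 is free → place at 1.
738 hashes to 1, h2=9; 1 taken → place at 10.
998 hashes to 8; slot 8 is free → place at 8.
731 hashes to 5; slot 5 is free → place at 5.
587 hashes to 4, h2=8; 4,1 taken → place at 9.
858 hashes to 0; slot 0 is free → place at 0.
Table: [858, 859, —, —, 268, 731, —, —, 998, 587, 738]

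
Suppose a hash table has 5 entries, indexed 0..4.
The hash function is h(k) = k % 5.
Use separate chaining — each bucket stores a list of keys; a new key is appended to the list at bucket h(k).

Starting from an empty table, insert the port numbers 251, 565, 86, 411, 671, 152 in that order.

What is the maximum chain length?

251 → bucket 1
565 → bucket 0
86 → bucket 1 (collision)
411 → bucket 1 (collision)
671 → bucket 1 (collision)
152 → bucket 2
Final buckets:
0: 565
1: 251 -> 86 -> 411 -> 671
2: 152
3: ∅
4: ∅

4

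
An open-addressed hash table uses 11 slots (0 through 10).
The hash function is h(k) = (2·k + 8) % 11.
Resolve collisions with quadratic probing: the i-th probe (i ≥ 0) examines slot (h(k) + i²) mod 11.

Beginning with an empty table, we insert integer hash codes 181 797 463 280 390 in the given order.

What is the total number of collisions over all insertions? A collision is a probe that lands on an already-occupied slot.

181 hashes to 7; slot 7 is free -> place at 7.
797 hashes to 7; 7 taken -> place at 8.
463 hashes to 10; slot 10 is free -> place at 10.
280 hashes to 7; 7,8 taken -> place at 0.
390 hashes to 7; 7,8,0 taken -> place at 5.
Table: [280, —, —, —, —, 390, —, 181, 797, —, 463]

6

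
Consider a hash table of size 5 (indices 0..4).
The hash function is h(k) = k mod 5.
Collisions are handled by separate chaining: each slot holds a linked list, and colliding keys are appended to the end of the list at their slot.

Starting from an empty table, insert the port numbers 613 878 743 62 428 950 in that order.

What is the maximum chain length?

4

Insert 613: h=3, bucket 3 empty → new chain.
Insert 878: h=3, bucket 3 nonempty → append to chain.
Insert 743: h=3, bucket 3 nonempty → append to chain.
Insert 62: h=2, bucket 2 empty → new chain.
Insert 428: h=3, bucket 3 nonempty → append to chain.
Insert 950: h=0, bucket 0 empty → new chain.
Final buckets:
0: 950
1: -
2: 62
3: 613 -> 878 -> 743 -> 428
4: -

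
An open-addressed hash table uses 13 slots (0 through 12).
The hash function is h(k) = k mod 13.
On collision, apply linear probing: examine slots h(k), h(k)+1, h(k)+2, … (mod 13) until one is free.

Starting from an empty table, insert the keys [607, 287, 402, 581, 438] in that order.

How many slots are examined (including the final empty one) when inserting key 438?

607 hashes to 9; slot 9 is free => place at 9.
287 hashes to 1; slot 1 is free => place at 1.
402 hashes to 12; slot 12 is free => place at 12.
581 hashes to 9; 9 taken => place at 10.
438 hashes to 9; 9,10 taken => place at 11.
Table: [-, 287, -, -, -, -, -, -, -, 607, 581, 438, 402]

3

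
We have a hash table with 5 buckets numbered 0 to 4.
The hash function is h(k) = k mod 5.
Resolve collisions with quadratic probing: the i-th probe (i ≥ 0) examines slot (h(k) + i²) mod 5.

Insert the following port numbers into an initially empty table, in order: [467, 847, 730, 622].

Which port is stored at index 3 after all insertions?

467 hashes to 2; slot 2 is free => place at 2.
847 hashes to 2; 2 taken => place at 3.
730 hashes to 0; slot 0 is free => place at 0.
622 hashes to 2; 2,3 taken => place at 1.
Table: [730, 622, 467, 847, —]

847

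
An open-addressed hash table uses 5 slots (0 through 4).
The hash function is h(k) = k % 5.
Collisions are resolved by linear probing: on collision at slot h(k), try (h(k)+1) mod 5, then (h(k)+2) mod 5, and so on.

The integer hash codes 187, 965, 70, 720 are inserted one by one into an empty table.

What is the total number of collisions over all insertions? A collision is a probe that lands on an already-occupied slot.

4

187 hashes to 2; slot 2 is free → place at 2.
965 hashes to 0; slot 0 is free → place at 0.
70 hashes to 0; 0 taken → place at 1.
720 hashes to 0; 0,1,2 taken → place at 3.
Table: [965, 70, 187, 720, ∅]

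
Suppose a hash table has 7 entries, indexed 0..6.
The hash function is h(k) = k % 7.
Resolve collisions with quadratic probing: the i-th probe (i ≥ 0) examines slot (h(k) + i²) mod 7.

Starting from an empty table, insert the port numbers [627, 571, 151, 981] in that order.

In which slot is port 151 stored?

1

Insert 627: h=4, slot 4 empty -> index 4.
Insert 571: h=4, slot 4 occupied -> index 5.
Insert 151: h=4, slots 4,5 occupied -> index 1.
Insert 981: h=1, slot 1 occupied -> index 2.
Table: [∅, 151, 981, ∅, 627, 571, ∅]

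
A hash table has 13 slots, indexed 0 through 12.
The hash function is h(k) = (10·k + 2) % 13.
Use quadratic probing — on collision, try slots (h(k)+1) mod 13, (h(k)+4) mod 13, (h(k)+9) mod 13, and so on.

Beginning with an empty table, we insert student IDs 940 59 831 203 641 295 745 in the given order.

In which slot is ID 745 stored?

940 hashes to 3; slot 3 is free → place at 3.
59 hashes to 7; slot 7 is free → place at 7.
831 hashes to 5; slot 5 is free → place at 5.
203 hashes to 4; slot 4 is free → place at 4.
641 hashes to 3; 3,4,7 taken → place at 12.
295 hashes to 1; slot 1 is free → place at 1.
745 hashes to 3; 3,4,7,12 taken → place at 6.
Table: [_, 295, _, 940, 203, 831, 745, 59, _, _, _, _, 641]

6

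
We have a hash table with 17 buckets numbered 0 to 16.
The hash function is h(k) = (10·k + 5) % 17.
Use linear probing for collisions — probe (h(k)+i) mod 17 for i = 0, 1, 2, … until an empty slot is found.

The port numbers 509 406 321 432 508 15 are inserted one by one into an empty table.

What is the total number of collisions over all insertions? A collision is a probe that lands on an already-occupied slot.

509: h=12 → slot 12
406: h=2 → slot 2
321: h=2, probe 2,3 → slot 3
432: h=7 → slot 7
508: h=2, probe 2,3,4 → slot 4
15: h=2, probe 2,3,4,5 → slot 5
Table: [—, —, 406, 321, 508, 15, —, 432, —, —, —, —, 509, —, —, —, —]

6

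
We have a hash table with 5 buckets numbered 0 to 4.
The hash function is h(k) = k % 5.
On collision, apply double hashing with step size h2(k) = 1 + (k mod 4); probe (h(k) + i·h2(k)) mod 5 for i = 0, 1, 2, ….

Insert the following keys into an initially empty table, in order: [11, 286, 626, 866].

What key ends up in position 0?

866

Insert 11: h=1, slot 1 empty → index 1.
Insert 286: h=1, h2=3, slot 1 occupied → index 4.
Insert 626: h=1, h2=3, slots 1,4 occupied → index 2.
Insert 866: h=1, h2=3, slots 1,4,2 occupied → index 0.
Table: [866, 11, 626, _, 286]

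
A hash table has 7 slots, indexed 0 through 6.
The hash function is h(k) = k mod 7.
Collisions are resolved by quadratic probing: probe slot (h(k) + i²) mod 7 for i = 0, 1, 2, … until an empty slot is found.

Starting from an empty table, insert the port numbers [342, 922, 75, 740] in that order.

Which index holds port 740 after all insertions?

Insert 342: h=6, slot 6 empty -> index 6.
Insert 922: h=5, slot 5 empty -> index 5.
Insert 75: h=5, slots 5,6 occupied -> index 2.
Insert 740: h=5, slots 5,6,2 occupied -> index 0.
Table: [740, ∅, 75, ∅, ∅, 922, 342]

0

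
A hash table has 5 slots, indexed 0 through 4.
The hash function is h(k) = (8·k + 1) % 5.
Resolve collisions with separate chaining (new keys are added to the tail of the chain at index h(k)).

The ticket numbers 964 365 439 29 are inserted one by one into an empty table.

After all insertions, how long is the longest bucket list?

Insert 964: h=3, bucket 3 empty -> new chain.
Insert 365: h=1, bucket 1 empty -> new chain.
Insert 439: h=3, bucket 3 nonempty -> append to chain.
Insert 29: h=3, bucket 3 nonempty -> append to chain.
Final buckets:
0: ∅
1: 365
2: ∅
3: 964 -> 439 -> 29
4: ∅

3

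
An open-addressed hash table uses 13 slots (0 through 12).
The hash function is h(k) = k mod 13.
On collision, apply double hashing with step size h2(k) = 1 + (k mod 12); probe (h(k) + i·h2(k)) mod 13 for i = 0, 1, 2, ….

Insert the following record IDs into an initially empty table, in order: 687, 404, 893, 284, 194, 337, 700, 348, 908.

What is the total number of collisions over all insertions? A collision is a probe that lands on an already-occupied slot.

10

687 hashes to 11; slot 11 is free → place at 11.
404 hashes to 1; slot 1 is free → place at 1.
893 hashes to 9; slot 9 is free → place at 9.
284 hashes to 11, h2=9; 11 taken → place at 7.
194 hashes to 12; slot 12 is free → place at 12.
337 hashes to 12, h2=2; 12,1 taken → place at 3.
700 hashes to 11, h2=5; 11,3 taken → place at 8.
348 hashes to 10; slot 10 is free → place at 10.
908 hashes to 11, h2=9; 11,7,3,12,8 taken → place at 4.
Table: [—, 404, —, 337, 908, —, —, 284, 700, 893, 348, 687, 194]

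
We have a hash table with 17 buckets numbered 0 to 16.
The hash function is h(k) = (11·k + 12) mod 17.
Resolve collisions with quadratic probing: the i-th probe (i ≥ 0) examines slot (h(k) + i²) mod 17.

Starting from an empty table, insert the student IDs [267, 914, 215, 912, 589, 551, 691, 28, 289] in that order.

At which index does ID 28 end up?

267 hashes to 8; slot 8 is free -> place at 8.
914 hashes to 2; slot 2 is free -> place at 2.
215 hashes to 14; slot 14 is free -> place at 14.
912 hashes to 14; 14 taken -> place at 15.
589 hashes to 14; 14,15 taken -> place at 1.
551 hashes to 4; slot 4 is free -> place at 4.
691 hashes to 14; 14,15,1 taken -> place at 6.
28 hashes to 14; 14,15,1,6 taken -> place at 13.
289 hashes to 12; slot 12 is free -> place at 12.
Table: [., 589, 914, ., 551, ., 691, ., 267, ., ., ., 289, 28, 215, 912, .]

13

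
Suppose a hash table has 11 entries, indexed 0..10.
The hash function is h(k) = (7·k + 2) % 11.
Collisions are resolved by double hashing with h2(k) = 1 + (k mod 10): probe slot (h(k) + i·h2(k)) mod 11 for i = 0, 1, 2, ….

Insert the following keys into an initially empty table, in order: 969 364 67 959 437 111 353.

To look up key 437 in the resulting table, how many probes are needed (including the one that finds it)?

969 hashes to 9; slot 9 is free → place at 9.
364 hashes to 9, h2=5; 9 taken → place at 3.
67 hashes to 9, h2=8; 9 taken → place at 6.
959 hashes to 5; slot 5 is free → place at 5.
437 hashes to 3, h2=8; 3 taken → place at 0.
111 hashes to 9, h2=2; 9,0 taken → place at 2.
353 hashes to 9, h2=4; 9,2,6 taken → place at 10.
Table: [437, ∅, 111, 364, ∅, 959, 67, ∅, ∅, 969, 353]
Lookup 437: h=3, h2=8, probe 3,0 → found at 0.

2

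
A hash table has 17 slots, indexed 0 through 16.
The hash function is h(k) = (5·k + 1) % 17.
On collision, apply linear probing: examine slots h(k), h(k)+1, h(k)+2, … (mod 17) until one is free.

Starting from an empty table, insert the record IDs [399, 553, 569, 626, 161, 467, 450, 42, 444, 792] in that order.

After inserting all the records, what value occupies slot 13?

399 hashes to 7; slot 7 is free → place at 7.
553 hashes to 12; slot 12 is free → place at 12.
569 hashes to 7; 7 taken → place at 8.
626 hashes to 3; slot 3 is free → place at 3.
161 hashes to 7; 7,8 taken → place at 9.
467 hashes to 7; 7,8,9 taken → place at 10.
450 hashes to 7; 7,8,9,10 taken → place at 11.
42 hashes to 7; 7,8,9,10,11,12 taken → place at 13.
444 hashes to 11; 11,12,13 taken → place at 14.
792 hashes to 0; slot 0 is free → place at 0.
Table: [792, _, _, 626, _, _, _, 399, 569, 161, 467, 450, 553, 42, 444, _, _]

42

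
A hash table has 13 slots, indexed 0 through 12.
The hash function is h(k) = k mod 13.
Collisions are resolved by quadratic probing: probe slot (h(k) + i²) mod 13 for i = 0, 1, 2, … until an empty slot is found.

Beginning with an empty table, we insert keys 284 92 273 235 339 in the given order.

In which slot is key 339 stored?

284 hashes to 11; slot 11 is free → place at 11.
92 hashes to 1; slot 1 is free → place at 1.
273 hashes to 0; slot 0 is free → place at 0.
235 hashes to 1; 1 taken → place at 2.
339 hashes to 1; 1,2 taken → place at 5.
Table: [273, 92, 235, -, -, 339, -, -, -, -, -, 284, -]

5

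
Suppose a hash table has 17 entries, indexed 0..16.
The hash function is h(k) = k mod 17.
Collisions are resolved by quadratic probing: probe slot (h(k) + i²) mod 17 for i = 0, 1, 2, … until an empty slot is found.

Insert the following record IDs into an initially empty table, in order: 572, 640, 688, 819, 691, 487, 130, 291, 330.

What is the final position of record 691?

15

Insert 572: h=11, slot 11 empty -> index 11.
Insert 640: h=11, slot 11 occupied -> index 12.
Insert 688: h=8, slot 8 empty -> index 8.
Insert 819: h=3, slot 3 empty -> index 3.
Insert 691: h=11, slots 11,12 occupied -> index 15.
Insert 487: h=11, slots 11,12,15,3 occupied -> index 10.
Insert 130: h=11, slots 11,12,15,3,10 occupied -> index 2.
Insert 291: h=2, slots 2,3 occupied -> index 6.
Insert 330: h=7, slot 7 empty -> index 7.
Table: [∅, ∅, 130, 819, ∅, ∅, 291, 330, 688, ∅, 487, 572, 640, ∅, ∅, 691, ∅]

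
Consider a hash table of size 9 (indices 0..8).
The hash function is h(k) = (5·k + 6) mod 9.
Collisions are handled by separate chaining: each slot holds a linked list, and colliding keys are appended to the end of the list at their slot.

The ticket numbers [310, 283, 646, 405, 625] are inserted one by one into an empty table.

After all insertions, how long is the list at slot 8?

310 -> bucket 8
283 -> bucket 8 (collision)
646 -> bucket 5
405 -> bucket 6
625 -> bucket 8 (collision)
Final buckets:
0: -
1: -
2: -
3: -
4: -
5: 646
6: 405
7: -
8: 310 -> 283 -> 625

3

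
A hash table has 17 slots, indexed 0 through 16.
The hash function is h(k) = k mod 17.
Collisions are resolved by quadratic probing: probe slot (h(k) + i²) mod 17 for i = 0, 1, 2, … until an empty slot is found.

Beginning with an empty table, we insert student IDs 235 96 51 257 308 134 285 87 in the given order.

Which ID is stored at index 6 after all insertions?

235 hashes to 14; slot 14 is free -> place at 14.
96 hashes to 11; slot 11 is free -> place at 11.
51 hashes to 0; slot 0 is free -> place at 0.
257 hashes to 2; slot 2 is free -> place at 2.
308 hashes to 2; 2 taken -> place at 3.
134 hashes to 15; slot 15 is free -> place at 15.
285 hashes to 13; slot 13 is free -> place at 13.
87 hashes to 2; 2,3 taken -> place at 6.
Table: [51, -, 257, 308, -, -, 87, -, -, -, -, 96, -, 285, 235, 134, -]

87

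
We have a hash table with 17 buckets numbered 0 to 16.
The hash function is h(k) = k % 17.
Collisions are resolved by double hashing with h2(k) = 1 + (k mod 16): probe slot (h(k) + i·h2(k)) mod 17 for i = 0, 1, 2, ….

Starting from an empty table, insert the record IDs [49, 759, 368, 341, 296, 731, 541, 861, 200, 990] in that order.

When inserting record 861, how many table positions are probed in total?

Insert 49: h=15, slot 15 empty => index 15.
Insert 759: h=11, slot 11 empty => index 11.
Insert 368: h=11, h2=1, slot 11 occupied => index 12.
Insert 341: h=1, slot 1 empty => index 1.
Insert 296: h=7, slot 7 empty => index 7.
Insert 731: h=0, slot 0 empty => index 0.
Insert 541: h=14, slot 14 empty => index 14.
Insert 861: h=11, h2=14, slot 11 occupied => index 8.
Insert 200: h=13, slot 13 empty => index 13.
Insert 990: h=4, slot 4 empty => index 4.
Table: [731, 341, _, _, 990, _, _, 296, 861, _, _, 759, 368, 200, 541, 49, _]

2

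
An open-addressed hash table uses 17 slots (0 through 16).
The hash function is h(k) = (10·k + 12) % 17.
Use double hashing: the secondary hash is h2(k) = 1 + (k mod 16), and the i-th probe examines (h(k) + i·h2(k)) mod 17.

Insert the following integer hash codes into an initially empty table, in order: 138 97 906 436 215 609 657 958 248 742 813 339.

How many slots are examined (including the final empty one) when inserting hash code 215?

3

Insert 138: h=15, slot 15 empty -> index 15.
Insert 97: h=13, slot 13 empty -> index 13.
Insert 906: h=11, slot 11 empty -> index 11.
Insert 436: h=3, slot 3 empty -> index 3.
Insert 215: h=3, h2=8, slots 3,11 occupied -> index 2.
Insert 609: h=16, slot 16 empty -> index 16.
Insert 657: h=3, h2=2, slot 3 occupied -> index 5.
Insert 958: h=4, slot 4 empty -> index 4.
Insert 248: h=10, slot 10 empty -> index 10.
Insert 742: h=3, h2=7, slots 3,10 occupied -> index 0.
Insert 813: h=16, h2=14, slots 16,13,10 occupied -> index 7.
Insert 339: h=2, h2=4, slot 2 occupied -> index 6.
Table: [742, -, 215, 436, 958, 657, 339, 813, -, -, 248, 906, -, 97, -, 138, 609]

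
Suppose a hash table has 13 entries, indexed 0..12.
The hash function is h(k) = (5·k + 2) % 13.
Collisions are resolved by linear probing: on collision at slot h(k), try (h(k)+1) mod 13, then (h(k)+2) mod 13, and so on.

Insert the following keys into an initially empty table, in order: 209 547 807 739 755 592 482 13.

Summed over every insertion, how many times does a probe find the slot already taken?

11

Insert 209: h=7, slot 7 empty -> index 7.
Insert 547: h=7, slot 7 occupied -> index 8.
Insert 807: h=7, slots 7,8 occupied -> index 9.
Insert 739: h=5, slot 5 empty -> index 5.
Insert 755: h=7, slots 7,8,9 occupied -> index 10.
Insert 592: h=11, slot 11 empty -> index 11.
Insert 482: h=7, slots 7,8,9,10,11 occupied -> index 12.
Insert 13: h=2, slot 2 empty -> index 2.
Table: [∅, ∅, 13, ∅, ∅, 739, ∅, 209, 547, 807, 755, 592, 482]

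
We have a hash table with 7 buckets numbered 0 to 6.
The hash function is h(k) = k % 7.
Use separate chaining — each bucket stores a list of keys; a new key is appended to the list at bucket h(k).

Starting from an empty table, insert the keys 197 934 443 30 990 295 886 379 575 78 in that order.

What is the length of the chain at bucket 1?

Insert 197: h=1, bucket 1 empty -> new chain.
Insert 934: h=3, bucket 3 empty -> new chain.
Insert 443: h=2, bucket 2 empty -> new chain.
Insert 30: h=2, bucket 2 nonempty -> append to chain.
Insert 990: h=3, bucket 3 nonempty -> append to chain.
Insert 295: h=1, bucket 1 nonempty -> append to chain.
Insert 886: h=4, bucket 4 empty -> new chain.
Insert 379: h=1, bucket 1 nonempty -> append to chain.
Insert 575: h=1, bucket 1 nonempty -> append to chain.
Insert 78: h=1, bucket 1 nonempty -> append to chain.
Final buckets:
0: -
1: 197 -> 295 -> 379 -> 575 -> 78
2: 443 -> 30
3: 934 -> 990
4: 886
5: -
6: -

5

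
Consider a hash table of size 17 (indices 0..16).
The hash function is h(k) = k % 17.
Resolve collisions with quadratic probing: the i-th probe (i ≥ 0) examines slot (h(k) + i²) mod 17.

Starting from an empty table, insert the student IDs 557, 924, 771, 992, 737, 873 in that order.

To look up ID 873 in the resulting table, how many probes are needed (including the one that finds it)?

Insert 557: h=13, slot 13 empty → index 13.
Insert 924: h=6, slot 6 empty → index 6.
Insert 771: h=6, slot 6 occupied → index 7.
Insert 992: h=6, slots 6,7 occupied → index 10.
Insert 737: h=6, slots 6,7,10 occupied → index 15.
Insert 873: h=6, slots 6,7,10,15 occupied → index 5.
Table: [., ., ., ., ., 873, 924, 771, ., ., 992, ., ., 557, ., 737, .]
Lookup 873: h=6, probe 6,7,10,15,5 → found at 5.

5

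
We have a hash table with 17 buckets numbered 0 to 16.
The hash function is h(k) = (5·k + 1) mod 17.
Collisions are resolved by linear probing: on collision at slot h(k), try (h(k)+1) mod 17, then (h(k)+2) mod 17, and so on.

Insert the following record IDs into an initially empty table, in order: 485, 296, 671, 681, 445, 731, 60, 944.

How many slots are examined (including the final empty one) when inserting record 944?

Insert 485: h=12, slot 12 empty → index 12.
Insert 296: h=2, slot 2 empty → index 2.
Insert 671: h=7, slot 7 empty → index 7.
Insert 681: h=6, slot 6 empty → index 6.
Insert 445: h=16, slot 16 empty → index 16.
Insert 731: h=1, slot 1 empty → index 1.
Insert 60: h=12, slot 12 occupied → index 13.
Insert 944: h=12, slots 12,13 occupied → index 14.
Table: [—, 731, 296, —, —, —, 681, 671, —, —, —, —, 485, 60, 944, —, 445]

3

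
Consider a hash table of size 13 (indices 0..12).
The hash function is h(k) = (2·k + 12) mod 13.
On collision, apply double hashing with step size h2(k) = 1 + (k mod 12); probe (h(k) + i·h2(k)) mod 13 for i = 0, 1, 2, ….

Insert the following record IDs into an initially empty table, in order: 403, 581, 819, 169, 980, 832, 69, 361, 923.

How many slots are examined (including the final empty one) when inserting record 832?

5

403: h=12 => slot 12
581: h=4 => slot 4
819: h=12, h2=4, probe 12,3 => slot 3
169: h=12, h2=2, probe 12,1 => slot 1
980: h=9 => slot 9
832: h=12, h2=5, probe 12,4,9,1,6 => slot 6
69: h=7 => slot 7
361: h=6, h2=2, probe 6,8 => slot 8
923: h=12, h2=12, probe 12,11 => slot 11
Table: [∅, 169, ∅, 819, 581, ∅, 832, 69, 361, 980, ∅, 923, 403]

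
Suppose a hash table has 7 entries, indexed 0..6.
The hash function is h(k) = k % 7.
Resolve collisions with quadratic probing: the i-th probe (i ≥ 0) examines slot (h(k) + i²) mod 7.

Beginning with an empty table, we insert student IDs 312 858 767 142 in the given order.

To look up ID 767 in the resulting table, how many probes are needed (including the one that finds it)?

3

312 hashes to 4; slot 4 is free -> place at 4.
858 hashes to 4; 4 taken -> place at 5.
767 hashes to 4; 4,5 taken -> place at 1.
142 hashes to 2; slot 2 is free -> place at 2.
Table: [_, 767, 142, _, 312, 858, _]
Lookup 767: h=4, probe 4,5,1 → found at 1.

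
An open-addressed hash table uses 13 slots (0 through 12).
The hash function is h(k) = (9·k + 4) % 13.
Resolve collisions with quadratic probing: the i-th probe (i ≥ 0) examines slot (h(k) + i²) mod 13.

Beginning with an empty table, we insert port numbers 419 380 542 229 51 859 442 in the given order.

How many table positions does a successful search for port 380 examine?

419 hashes to 5; slot 5 is free => place at 5.
380 hashes to 5; 5 taken => place at 6.
542 hashes to 7; slot 7 is free => place at 7.
229 hashes to 11; slot 11 is free => place at 11.
51 hashes to 8; slot 8 is free => place at 8.
859 hashes to 0; slot 0 is free => place at 0.
442 hashes to 4; slot 4 is free => place at 4.
Table: [859, -, -, -, 442, 419, 380, 542, 51, -, -, 229, -]
Lookup 380: h=5, probe 5,6 → found at 6.

2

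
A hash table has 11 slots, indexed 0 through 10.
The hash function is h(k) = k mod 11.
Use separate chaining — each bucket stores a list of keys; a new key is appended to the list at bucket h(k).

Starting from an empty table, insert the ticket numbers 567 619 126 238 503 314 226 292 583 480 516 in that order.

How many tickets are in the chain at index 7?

2

Insert 567: h=6, bucket 6 empty → new chain.
Insert 619: h=3, bucket 3 empty → new chain.
Insert 126: h=5, bucket 5 empty → new chain.
Insert 238: h=7, bucket 7 empty → new chain.
Insert 503: h=8, bucket 8 empty → new chain.
Insert 314: h=6, bucket 6 nonempty → append to chain.
Insert 226: h=6, bucket 6 nonempty → append to chain.
Insert 292: h=6, bucket 6 nonempty → append to chain.
Insert 583: h=0, bucket 0 empty → new chain.
Insert 480: h=7, bucket 7 nonempty → append to chain.
Insert 516: h=10, bucket 10 empty → new chain.
Final buckets:
0: 583
1: _
2: _
3: 619
4: _
5: 126
6: 567 -> 314 -> 226 -> 292
7: 238 -> 480
8: 503
9: _
10: 516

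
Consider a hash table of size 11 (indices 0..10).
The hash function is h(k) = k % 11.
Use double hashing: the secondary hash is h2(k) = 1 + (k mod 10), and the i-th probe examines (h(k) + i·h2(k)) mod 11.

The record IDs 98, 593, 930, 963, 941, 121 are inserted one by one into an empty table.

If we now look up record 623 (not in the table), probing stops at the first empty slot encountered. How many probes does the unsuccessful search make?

3

98: h=10 => slot 10
593: h=10, h2=4, probe 10,3 => slot 3
930: h=6 => slot 6
963: h=6, h2=4, probe 6,10,3,7 => slot 7
941: h=6, h2=2, probe 6,8 => slot 8
121: h=0 => slot 0
Table: [121, _, _, 593, _, _, 930, 963, 941, _, 98]
Lookup 623: h=7, h2=4, probe 7,0,4 → slot 4 empty, not found.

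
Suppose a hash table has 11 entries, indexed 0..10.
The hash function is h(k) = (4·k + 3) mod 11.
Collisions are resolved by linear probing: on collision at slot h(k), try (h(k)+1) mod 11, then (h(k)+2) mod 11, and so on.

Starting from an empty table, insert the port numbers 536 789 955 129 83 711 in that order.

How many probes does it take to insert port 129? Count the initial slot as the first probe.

3

536 hashes to 2; slot 2 is free → place at 2.
789 hashes to 2; 2 taken → place at 3.
955 hashes to 6; slot 6 is free → place at 6.
129 hashes to 2; 2,3 taken → place at 4.
83 hashes to 5; slot 5 is free → place at 5.
711 hashes to 9; slot 9 is free → place at 9.
Table: [-, -, 536, 789, 129, 83, 955, -, -, 711, -]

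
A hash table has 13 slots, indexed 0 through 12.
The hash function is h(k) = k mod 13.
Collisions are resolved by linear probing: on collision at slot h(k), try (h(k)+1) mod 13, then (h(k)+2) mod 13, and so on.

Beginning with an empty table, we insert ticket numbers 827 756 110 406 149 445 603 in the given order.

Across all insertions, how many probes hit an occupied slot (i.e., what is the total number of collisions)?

2

Insert 827: h=8, slot 8 empty -> index 8.
Insert 756: h=2, slot 2 empty -> index 2.
Insert 110: h=6, slot 6 empty -> index 6.
Insert 406: h=3, slot 3 empty -> index 3.
Insert 149: h=6, slot 6 occupied -> index 7.
Insert 445: h=3, slot 3 occupied -> index 4.
Insert 603: h=5, slot 5 empty -> index 5.
Table: [., ., 756, 406, 445, 603, 110, 149, 827, ., ., ., .]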